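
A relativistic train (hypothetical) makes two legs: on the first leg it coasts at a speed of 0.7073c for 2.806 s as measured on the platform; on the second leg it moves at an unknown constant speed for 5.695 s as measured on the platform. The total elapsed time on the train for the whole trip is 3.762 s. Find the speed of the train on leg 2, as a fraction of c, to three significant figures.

Leg 1: γ = 1/√(1 − 0.7073²) = 1/√0.4997 = 1.415; τ_1 = 2.806/1.415 = 1.984 s.
Leg 2: speed unknown; τ_2 = 5.695/γ_2.
Total proper time: 1.984 + τ_2 = 3.762, so τ_2 = 3.762 − 1.984 = 1.778 s.
γ_2 = 5.695/1.778 = 3.202; β = √(1 − 1/γ²) = √0.9025.

β = 0.950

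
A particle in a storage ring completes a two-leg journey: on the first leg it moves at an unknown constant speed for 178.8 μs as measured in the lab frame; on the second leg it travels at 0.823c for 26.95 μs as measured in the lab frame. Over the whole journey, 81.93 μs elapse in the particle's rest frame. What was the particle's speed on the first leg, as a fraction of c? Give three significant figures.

β = 0.928

Leg 1: speed unknown; τ_1 = 178.8/γ_1.
Leg 2: γ = 1/√(1 − 0.823²) = 1/√0.3227 = 1.760; τ_2 = 26.95/1.760 = 15.31 μs.
Total proper time: τ_1 + 15.31 = 81.93, so τ_1 = 81.93 − 15.31 = 66.62 μs.
γ_1 = 178.8/66.62 = 2.684; β = √(1 − 1/γ²) = √0.8612.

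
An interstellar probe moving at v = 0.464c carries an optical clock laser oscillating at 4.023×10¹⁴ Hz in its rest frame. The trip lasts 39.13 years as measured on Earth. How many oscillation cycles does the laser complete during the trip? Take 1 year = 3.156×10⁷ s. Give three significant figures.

γ = 1/√(1 − 0.464²) = 1/√0.7847 = 1.129
The oscillator's own cycle count is N = f × τ where τ is the proper time aboard the probe. τ = Δt/γ = 39.13/1.129 = 34.66 years = 1.094×10⁹ s.
N = 4.023×10¹⁴ × 1.094×10⁹ = 4.401×10²³.

N = 4.40×10²³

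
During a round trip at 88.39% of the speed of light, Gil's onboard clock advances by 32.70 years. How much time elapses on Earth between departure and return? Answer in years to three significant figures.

β = 0.8839; γ = 1/√(1 − 0.8839²) = 1/√0.2187 = 2.138
Earth-frame duration is the dilated interval: Δt = γτ = 2.138 × 32.70 years.

Δt = 69.9 years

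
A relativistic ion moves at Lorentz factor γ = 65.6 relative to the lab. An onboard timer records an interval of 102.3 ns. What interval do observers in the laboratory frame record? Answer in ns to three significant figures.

Δt = 6710 ns

γ = 65.6
The interval measured in the ion's rest frame is the proper time (both events occur at the same place in that frame); the lab-frame interval is Δt = γτ = 65.60 × 102.3 ns.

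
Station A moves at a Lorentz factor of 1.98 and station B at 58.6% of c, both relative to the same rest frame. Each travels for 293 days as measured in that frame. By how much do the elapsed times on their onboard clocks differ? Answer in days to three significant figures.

A: γ = 1.98; τ_A = 293/1.980 = 148.0 days.
B: β = 0.586; γ = 1/√(1 − 0.586²) = 1/√0.6566 = 1.234; τ_B = 293/1.234 = 237.4 days.

|τ_A − τ_B| = 89.4 days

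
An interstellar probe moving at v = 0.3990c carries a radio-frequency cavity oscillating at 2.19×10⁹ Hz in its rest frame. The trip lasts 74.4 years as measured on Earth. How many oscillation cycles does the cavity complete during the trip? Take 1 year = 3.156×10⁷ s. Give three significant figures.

γ = 1/√(1 − 0.3990²) = 1/√0.8408 = 1.091
The oscillator's own cycle count is N = f × τ where τ is the proper time aboard the probe. τ = Δt/γ = 74.4/1.091 = 68.22 years = 2.153×10⁹ s.
N = 2.19×10⁹ × 2.153×10⁹ = 4.715×10¹⁸.

N = 4.72×10¹⁸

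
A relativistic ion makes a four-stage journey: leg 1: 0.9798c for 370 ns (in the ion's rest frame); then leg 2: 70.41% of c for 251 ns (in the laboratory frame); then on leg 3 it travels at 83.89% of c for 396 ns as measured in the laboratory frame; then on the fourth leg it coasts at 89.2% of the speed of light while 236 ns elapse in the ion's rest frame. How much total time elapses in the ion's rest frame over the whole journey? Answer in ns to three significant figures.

τ = 1000 ns

Leg 1: 370 ns is already measured in the ion's rest frame.
Leg 2: β = 0.7041; γ = 1/√(1 − 0.7041²) = 1/√0.5042 = 1.408; τ_2 = 251/1.408 = 178.2 ns.
Leg 3: β = 0.8389; γ = 1/√(1 − 0.8389²) = 1/√0.2962 = 1.837; τ_3 = 396/1.837 = 215.5 ns.
Leg 4: 236 ns is already measured in the ion's rest frame.
Total: 370.0 + 178.2 + 215.5 + 236.0 ns.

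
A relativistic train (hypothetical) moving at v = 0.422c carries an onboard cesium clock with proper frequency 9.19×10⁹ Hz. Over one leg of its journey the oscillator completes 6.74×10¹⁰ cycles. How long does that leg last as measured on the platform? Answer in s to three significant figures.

Δt = 8.09 s

γ = 1/√(1 − 0.422²) = 1/√0.8219 = 1.103
Proper time for N cycles: τ = N/f = 6.74×10¹⁰/(9.19×10⁹) = 7.334×10⁰ s = 7.334 s.
Lab-frame duration Δt = γτ = 1.103 × 7.334 = 8.090 s.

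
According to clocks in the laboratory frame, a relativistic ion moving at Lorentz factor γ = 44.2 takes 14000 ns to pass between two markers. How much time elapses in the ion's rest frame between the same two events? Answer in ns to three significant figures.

γ = 44.2
The interval measured in the laboratory frame is the dilated one; the clock in the ion's rest frame measures the proper time τ = Δt/γ = 14000/44.20 ns.

τ = 317 ns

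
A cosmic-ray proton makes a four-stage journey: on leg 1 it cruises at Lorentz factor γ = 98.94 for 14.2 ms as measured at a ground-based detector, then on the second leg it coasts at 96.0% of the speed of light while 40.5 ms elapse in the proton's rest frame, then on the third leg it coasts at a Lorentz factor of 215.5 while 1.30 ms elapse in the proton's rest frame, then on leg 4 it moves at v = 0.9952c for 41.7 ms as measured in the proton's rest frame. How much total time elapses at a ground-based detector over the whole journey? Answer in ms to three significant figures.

Δt = 865 ms

Leg 1: 14.2 ms is already measured at a ground-based detector.
Leg 2: β = 0.960; γ = 1/√(1 − 0.960²) = 1/√0.07840 = 3.571; Δt_2 = 3.571 × 40.5 = 144.6 ms.
Leg 3: γ = 215.5; Δt_3 = 215.5 × 1.30 = 280.2 ms.
Leg 4: γ = 1/√(1 − 0.9952²) = 1/√0.009577 = 10.22; Δt_4 = 10.22 × 41.7 = 426.1 ms.
Total: 14.20 + 144.6 + 280.2 + 426.1 ms.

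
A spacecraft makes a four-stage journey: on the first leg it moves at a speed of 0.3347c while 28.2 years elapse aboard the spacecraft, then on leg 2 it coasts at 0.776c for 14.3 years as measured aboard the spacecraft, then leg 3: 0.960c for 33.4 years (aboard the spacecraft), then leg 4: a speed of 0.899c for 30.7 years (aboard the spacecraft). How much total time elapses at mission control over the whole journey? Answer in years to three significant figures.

Leg 1: γ = 1/√(1 − 0.3347²) = 1/√0.8880 = 1.061; Δt_1 = 1.061 × 28.2 = 29.93 years.
Leg 2: γ = 1/√(1 − 0.776²) = 1/√0.3978 = 1.585; Δt_2 = 1.585 × 14.3 = 22.67 years.
Leg 3: γ = 1/√(1 − 0.960²) = 25/7 ≈ 3.571; Δt_3 = 3.571 × 33.4 = 119.3 years.
Leg 4: γ = 1/√(1 − 0.899²) = 1/√0.1918 = 2.283; Δt_4 = 2.283 × 30.7 = 70.10 years.
Total: 29.93 + 22.67 + 119.3 + 70.10 years.

Δt = 242 years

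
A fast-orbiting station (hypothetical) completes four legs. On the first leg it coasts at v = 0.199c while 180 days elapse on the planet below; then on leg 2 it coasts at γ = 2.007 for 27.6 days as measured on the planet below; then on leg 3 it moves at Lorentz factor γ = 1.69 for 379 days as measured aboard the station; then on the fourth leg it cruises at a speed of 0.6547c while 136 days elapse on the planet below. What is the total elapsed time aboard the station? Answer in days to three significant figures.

τ = 672 days

Leg 1: γ = 1/√(1 − 0.199²) = 1/√0.9604 = 1.020; τ_1 = 180/1.020 = 176.4 days.
Leg 2: γ = 2.007; τ_2 = 27.6/2.007 = 13.75 days.
Leg 3: 379 days is already measured aboard the station.
Leg 4: γ = 1/√(1 − 0.6547²) = 1/√0.5714 = 1.323; τ_4 = 136/1.323 = 102.8 days.
Total: 176.4 + 13.75 + 379.0 + 102.8 days.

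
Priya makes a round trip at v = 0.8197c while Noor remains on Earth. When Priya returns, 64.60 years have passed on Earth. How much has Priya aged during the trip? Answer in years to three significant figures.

γ = 1/√(1 − 0.8197²) = 1/√0.3281 = 1.746
Priya's clock measures proper time along the trip: τ = Δt/γ = 64.60/1.746 years.

τ = 37.0 years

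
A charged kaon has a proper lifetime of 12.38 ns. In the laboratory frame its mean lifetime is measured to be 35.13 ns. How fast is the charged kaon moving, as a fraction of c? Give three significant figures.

γ = Δt/τ₀ = 35.13/12.38 = 2.838
β = √(1 − 1/γ²) = √(1 − 0.1242) = √0.8758

β = 0.936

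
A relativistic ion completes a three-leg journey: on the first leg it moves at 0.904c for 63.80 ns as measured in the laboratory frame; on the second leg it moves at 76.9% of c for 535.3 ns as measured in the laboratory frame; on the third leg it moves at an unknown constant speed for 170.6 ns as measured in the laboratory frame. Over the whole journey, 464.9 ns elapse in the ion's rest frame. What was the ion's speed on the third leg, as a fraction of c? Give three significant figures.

Leg 1: γ = 1/√(1 − 0.904²) = 1/√0.1828 = 2.339; τ_1 = 63.80/2.339 = 27.28 ns.
Leg 2: β = 0.769; γ = 1/√(1 − 0.769²) = 1/√0.4086 = 1.564; τ_2 = 535.3/1.564 = 342.2 ns.
Leg 3: speed unknown; τ_3 = 170.6/γ_3.
Total proper time: 27.28 + 342.2 + τ_3 = 464.9, so τ_3 = 464.9 − 369.5 = 95.43 ns.
γ_3 = 170.6/95.43 = 1.788; β = √(1 − 1/γ²) = √0.6871.

β = 0.829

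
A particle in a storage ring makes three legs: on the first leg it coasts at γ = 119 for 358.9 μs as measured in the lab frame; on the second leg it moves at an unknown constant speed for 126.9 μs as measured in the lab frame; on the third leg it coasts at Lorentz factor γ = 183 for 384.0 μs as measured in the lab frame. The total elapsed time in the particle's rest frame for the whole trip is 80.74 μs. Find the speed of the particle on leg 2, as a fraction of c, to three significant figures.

β = 0.803

Leg 1: γ = 119; τ_1 = 358.9/119.0 = 3.016 μs.
Leg 2: speed unknown; τ_2 = 126.9/γ_2.
Leg 3: γ = 183; τ_3 = 384.0/183.0 = 2.098 μs.
Total proper time: 3.016 + τ_2 + 2.098 = 80.74, so τ_2 = 80.74 − 5.114 = 75.63 μs.
γ_2 = 126.9/75.63 = 1.678; β = √(1 − 1/γ²) = √0.6448.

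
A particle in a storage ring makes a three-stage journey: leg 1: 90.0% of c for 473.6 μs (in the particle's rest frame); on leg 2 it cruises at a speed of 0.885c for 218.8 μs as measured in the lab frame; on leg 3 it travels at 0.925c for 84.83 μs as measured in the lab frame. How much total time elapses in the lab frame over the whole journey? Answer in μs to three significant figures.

Δt = 1390 μs

Leg 1: β = 0.900; γ = 1/√(1 − 0.900²) = 1/√0.1900 = 2.294; Δt_1 = 2.294 × 473.6 = 1087 μs.
Leg 2: 218.8 μs is already measured in the lab frame.
Leg 3: 84.83 μs is already measured in the lab frame.
Total: 1087 + 218.8 + 84.83 μs.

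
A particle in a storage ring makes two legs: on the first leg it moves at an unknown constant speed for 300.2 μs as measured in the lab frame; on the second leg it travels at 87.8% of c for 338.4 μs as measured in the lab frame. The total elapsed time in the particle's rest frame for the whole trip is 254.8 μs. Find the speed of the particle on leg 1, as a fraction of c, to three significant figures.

β = 0.951

Leg 1: speed unknown; τ_1 = 300.2/γ_1.
Leg 2: β = 0.878; γ = 1/√(1 − 0.878²) = 1/√0.2291 = 2.089; τ_2 = 338.4/2.089 = 162.0 μs.
Total proper time: τ_1 + 162.0 = 254.8, so τ_1 = 254.8 − 162.0 = 92.82 μs.
γ_1 = 300.2/92.82 = 3.234; β = √(1 − 1/γ²) = √0.9044.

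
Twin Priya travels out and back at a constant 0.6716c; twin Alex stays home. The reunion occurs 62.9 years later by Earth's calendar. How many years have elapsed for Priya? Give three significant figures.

τ = 46.6 years

γ = 1/√(1 − 0.6716²) = 1/√0.5490 = 1.350
Priya's clock measures proper time along the trip: τ = Δt/γ = 62.9/1.350 years.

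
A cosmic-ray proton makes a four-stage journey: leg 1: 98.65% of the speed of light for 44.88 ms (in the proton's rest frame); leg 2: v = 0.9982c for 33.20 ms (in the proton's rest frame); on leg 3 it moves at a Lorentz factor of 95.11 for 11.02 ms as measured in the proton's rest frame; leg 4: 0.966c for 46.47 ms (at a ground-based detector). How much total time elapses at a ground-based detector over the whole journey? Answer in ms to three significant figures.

Δt = 1920 ms

Leg 1: β = 0.9865; γ = 1/√(1 − 0.9865²) = 1/√0.02682 = 6.106; Δt_1 = 6.106 × 44.88 = 274.1 ms.
Leg 2: γ = 1/√(1 − 0.9982²) = 1/√0.003597 = 16.67; Δt_2 = 16.67 × 33.20 = 553.6 ms.
Leg 3: γ = 95.11; Δt_3 = 95.11 × 11.02 = 1048 ms.
Leg 4: 46.47 ms is already measured at a ground-based detector.
Total: 274.1 + 553.6 + 1048 + 46.47 ms.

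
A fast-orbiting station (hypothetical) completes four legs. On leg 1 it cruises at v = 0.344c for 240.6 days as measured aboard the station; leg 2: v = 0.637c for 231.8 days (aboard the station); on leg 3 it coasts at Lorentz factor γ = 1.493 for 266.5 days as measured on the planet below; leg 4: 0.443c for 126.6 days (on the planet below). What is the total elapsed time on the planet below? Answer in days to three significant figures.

Leg 1: γ = 1/√(1 − 0.344²) = 1/√0.8817 = 1.065; Δt_1 = 1.065 × 240.6 = 256.2 days.
Leg 2: γ = 1/√(1 − 0.637²) = 1/√0.5942 = 1.297; Δt_2 = 1.297 × 231.8 = 300.7 days.
Leg 3: 266.5 days is already measured on the planet below.
Leg 4: 126.6 days is already measured on the planet below.
Total: 256.2 + 300.7 + 266.5 + 126.6 days.

Δt = 950 days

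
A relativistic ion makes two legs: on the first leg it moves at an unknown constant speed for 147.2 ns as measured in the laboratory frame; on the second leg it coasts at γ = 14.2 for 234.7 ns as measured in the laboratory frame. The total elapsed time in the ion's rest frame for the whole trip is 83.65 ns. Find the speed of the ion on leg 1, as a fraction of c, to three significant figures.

Leg 1: speed unknown; τ_1 = 147.2/γ_1.
Leg 2: γ = 14.2; τ_2 = 234.7/14.20 = 16.53 ns.
Total proper time: τ_1 + 16.53 = 83.65, so τ_1 = 83.65 − 16.53 = 67.12 ns.
γ_1 = 147.2/67.12 = 2.193; β = √(1 − 1/γ²) = √0.7921.

β = 0.890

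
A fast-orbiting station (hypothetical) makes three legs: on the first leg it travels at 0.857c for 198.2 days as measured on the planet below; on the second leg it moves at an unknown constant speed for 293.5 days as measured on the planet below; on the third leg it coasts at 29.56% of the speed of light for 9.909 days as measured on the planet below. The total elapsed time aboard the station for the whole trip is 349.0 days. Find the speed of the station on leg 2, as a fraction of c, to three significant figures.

Leg 1: γ = 1/√(1 − 0.857²) = 1/√0.2656 = 1.941; τ_1 = 198.2/1.941 = 102.1 days.
Leg 2: speed unknown; τ_2 = 293.5/γ_2.
Leg 3: β = 0.2956; γ = 1/√(1 − 0.2956²) = 1/√0.9126 = 1.047; τ_3 = 9.909/1.047 = 9.466 days.
Total proper time: 102.1 + τ_2 + 9.466 = 349.0, so τ_2 = 349.0 − 111.6 = 237.4 days.
γ_2 = 293.5/237.4 = 1.236; β = √(1 − 1/γ²) = √0.3458.

β = 0.588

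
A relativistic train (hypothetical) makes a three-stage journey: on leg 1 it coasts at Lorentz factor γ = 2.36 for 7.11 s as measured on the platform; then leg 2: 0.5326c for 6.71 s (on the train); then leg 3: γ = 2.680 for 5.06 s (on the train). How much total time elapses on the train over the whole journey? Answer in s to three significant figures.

τ = 14.8 s

Leg 1: γ = 2.36; τ_1 = 7.11/2.360 = 3.013 s.
Leg 2: 6.71 s is already measured on the train.
Leg 3: 5.06 s is already measured on the train.
Total: 3.013 + 6.710 + 5.060 s.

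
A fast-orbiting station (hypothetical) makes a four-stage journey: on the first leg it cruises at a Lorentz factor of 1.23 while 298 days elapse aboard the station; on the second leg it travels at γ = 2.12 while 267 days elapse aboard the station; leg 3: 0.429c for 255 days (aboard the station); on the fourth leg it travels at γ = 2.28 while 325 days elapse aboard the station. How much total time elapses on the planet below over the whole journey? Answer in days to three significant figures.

Δt = 1960 days

Leg 1: γ = 1.23; Δt_1 = 1.230 × 298 = 366.5 days.
Leg 2: γ = 2.12; Δt_2 = 2.120 × 267 = 566.0 days.
Leg 3: γ = 1/√(1 − 0.429²) = 1/√0.8160 = 1.107; Δt_3 = 1.107 × 255 = 282.3 days.
Leg 4: γ = 2.28; Δt_4 = 2.280 × 325 = 741.0 days.
Total: 366.5 + 566.0 + 282.3 + 741.0 days.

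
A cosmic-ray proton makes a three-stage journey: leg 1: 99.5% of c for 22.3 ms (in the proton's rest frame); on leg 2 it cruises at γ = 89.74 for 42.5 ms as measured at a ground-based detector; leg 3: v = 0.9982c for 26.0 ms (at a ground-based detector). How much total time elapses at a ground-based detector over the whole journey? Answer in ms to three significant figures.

Δt = 292 ms

Leg 1: β = 0.995; γ = 1/√(1 − 0.995²) = 1/√0.009975 = 10.01; Δt_1 = 10.01 × 22.3 = 223.3 ms.
Leg 2: 42.5 ms is already measured at a ground-based detector.
Leg 3: 26.0 ms is already measured at a ground-based detector.
Total: 223.3 + 42.50 + 26.00 ms.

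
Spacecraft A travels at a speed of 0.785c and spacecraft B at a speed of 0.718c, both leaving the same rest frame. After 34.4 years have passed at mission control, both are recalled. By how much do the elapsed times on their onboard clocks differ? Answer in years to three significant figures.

|τ_A − τ_B| = 2.63 years

A: γ = 1/√(1 − 0.785²) = 1/√0.3838 = 1.614; τ_A = 34.4/1.614 = 21.31 years.
B: γ = 1/√(1 − 0.718²) = 1/√0.4845 = 1.437; τ_B = 34.4/1.437 = 23.94 years.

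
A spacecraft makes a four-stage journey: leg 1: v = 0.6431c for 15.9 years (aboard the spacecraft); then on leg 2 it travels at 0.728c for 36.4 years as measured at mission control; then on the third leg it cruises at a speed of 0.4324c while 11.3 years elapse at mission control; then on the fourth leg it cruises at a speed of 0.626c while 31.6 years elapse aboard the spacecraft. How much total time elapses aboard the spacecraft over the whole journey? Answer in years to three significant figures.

τ = 82.6 years

Leg 1: 15.9 years is already measured aboard the spacecraft.
Leg 2: γ = 1/√(1 − 0.728²) = 1/√0.4700 = 1.459; τ_2 = 36.4/1.459 = 24.96 years.
Leg 3: γ = 1/√(1 − 0.4324²) = 1/√0.8130 = 1.109; τ_3 = 11.3/1.109 = 10.19 years.
Leg 4: 31.6 years is already measured aboard the spacecraft.
Total: 15.90 + 24.96 + 10.19 + 31.60 years.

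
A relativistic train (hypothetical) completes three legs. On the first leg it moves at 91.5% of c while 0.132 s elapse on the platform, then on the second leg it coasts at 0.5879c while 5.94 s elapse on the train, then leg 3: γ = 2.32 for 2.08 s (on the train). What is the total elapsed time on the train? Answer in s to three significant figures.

Leg 1: β = 0.915; γ = 1/√(1 − 0.915²) = 1/√0.1628 = 2.479; τ_1 = 0.132/2.479 = 0.05326 s.
Leg 2: 5.94 s is already measured on the train.
Leg 3: 2.08 s is already measured on the train.
Total: 0.05326 + 5.940 + 2.080 s.

τ = 8.07 s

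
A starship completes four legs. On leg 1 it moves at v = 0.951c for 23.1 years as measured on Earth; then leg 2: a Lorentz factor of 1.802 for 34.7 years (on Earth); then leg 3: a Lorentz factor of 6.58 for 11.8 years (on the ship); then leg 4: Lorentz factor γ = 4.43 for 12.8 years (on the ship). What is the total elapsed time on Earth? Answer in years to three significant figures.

Leg 1: 23.1 years is already measured on Earth.
Leg 2: 34.7 years is already measured on Earth.
Leg 3: γ = 6.58; Δt_3 = 6.580 × 11.8 = 77.64 years.
Leg 4: γ = 4.43; Δt_4 = 4.430 × 12.8 = 56.70 years.
Total: 23.10 + 34.70 + 77.64 + 56.70 years.

Δt = 192 years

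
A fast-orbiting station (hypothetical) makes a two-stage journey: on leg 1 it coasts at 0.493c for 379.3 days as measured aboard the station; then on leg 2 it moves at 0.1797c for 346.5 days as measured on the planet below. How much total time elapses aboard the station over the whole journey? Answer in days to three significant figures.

τ = 720 days

Leg 1: 379.3 days is already measured aboard the station.
Leg 2: γ = 1/√(1 − 0.1797²) = 1/√0.9677 = 1.017; τ_2 = 346.5/1.017 = 340.9 days.
Total: 379.3 + 340.9 days.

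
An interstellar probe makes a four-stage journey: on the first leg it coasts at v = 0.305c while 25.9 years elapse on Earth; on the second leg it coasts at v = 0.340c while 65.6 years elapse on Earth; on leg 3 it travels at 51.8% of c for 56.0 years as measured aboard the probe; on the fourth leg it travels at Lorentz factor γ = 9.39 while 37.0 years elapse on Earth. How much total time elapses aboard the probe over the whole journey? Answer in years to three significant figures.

Leg 1: γ = 1/√(1 − 0.305²) = 1/√0.9070 = 1.050; τ_1 = 25.9/1.050 = 24.67 years.
Leg 2: γ = 1/√(1 − 0.340²) = 1/√0.8844 = 1.063; τ_2 = 65.6/1.063 = 61.69 years.
Leg 3: 56.0 years is already measured aboard the probe.
Leg 4: γ = 9.39; τ_4 = 37.0/9.390 = 3.940 years.
Total: 24.67 + 61.69 + 56.00 + 3.940 years.

τ = 146 years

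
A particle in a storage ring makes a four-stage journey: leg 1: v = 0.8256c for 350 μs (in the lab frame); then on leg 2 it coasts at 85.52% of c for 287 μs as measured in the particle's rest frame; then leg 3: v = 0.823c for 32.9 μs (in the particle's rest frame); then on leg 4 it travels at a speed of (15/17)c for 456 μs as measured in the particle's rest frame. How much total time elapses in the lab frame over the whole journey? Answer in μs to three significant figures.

Δt = 1930 μs

Leg 1: 350 μs is already measured in the lab frame.
Leg 2: β = 0.8552; γ = 1/√(1 − 0.8552²) = 1/√0.2686 = 1.929; Δt_2 = 1.929 × 287 = 553.7 μs.
Leg 3: γ = 1/√(1 − 0.823²) = 1/√0.3227 = 1.760; Δt_3 = 1.760 × 32.9 = 57.92 μs.
Leg 4: γ = 1/√(1 − (15/17)²) = 17/8 = 2.125; Δt_4 = 2.125 × 456 = 969.0 μs.
Total: 350.0 + 553.7 + 57.92 + 969.0 μs.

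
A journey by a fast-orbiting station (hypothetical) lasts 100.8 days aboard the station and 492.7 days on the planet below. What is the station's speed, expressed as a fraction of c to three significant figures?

The proper time is measured aboard the station (both events occur at the station's location); Δt is measured on the planet below. γ = Δt/τ = 492.7/100.8 = 4.888.
β = √(1 − 1/γ²) = √(1 − 0.04186) = √0.9581

v = 0.979c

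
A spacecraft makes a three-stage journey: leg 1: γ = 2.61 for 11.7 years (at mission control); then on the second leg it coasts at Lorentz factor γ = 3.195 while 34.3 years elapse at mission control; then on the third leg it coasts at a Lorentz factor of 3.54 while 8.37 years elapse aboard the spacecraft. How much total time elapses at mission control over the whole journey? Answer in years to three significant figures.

Leg 1: 11.7 years is already measured at mission control.
Leg 2: 34.3 years is already measured at mission control.
Leg 3: γ = 3.54; Δt_3 = 3.540 × 8.37 = 29.63 years.
Total: 11.70 + 34.30 + 29.63 years.

Δt = 75.6 years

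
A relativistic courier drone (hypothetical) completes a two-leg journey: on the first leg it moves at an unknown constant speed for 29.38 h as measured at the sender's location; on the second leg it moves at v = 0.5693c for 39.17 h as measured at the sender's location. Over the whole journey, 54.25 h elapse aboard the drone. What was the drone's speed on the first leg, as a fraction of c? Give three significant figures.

β = 0.661

Leg 1: speed unknown; τ_1 = 29.38/γ_1.
Leg 2: γ = 1/√(1 − 0.5693²) = 1/√0.6759 = 1.216; τ_2 = 39.17/1.216 = 32.20 h.
Total proper time: τ_1 + 32.20 = 54.25, so τ_1 = 54.25 − 32.20 = 22.05 h.
γ_1 = 29.38/22.05 = 1.333; β = √(1 − 1/γ²) = √0.4369.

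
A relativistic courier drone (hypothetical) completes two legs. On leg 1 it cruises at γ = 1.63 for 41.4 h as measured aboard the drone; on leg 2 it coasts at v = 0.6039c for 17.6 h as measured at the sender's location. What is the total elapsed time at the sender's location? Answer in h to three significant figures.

Leg 1: γ = 1.63; Δt_1 = 1.630 × 41.4 = 67.48 h.
Leg 2: 17.6 h is already measured at the sender's location.
Total: 67.48 + 17.60 h.

Δt = 85.1 h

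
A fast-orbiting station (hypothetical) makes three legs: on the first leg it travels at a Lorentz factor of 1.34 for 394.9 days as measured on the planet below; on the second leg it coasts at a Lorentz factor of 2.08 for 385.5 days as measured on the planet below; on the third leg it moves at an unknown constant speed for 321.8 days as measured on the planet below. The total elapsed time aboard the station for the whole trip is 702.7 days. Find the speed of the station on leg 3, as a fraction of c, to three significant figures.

Leg 1: γ = 1.34; τ_1 = 394.9/1.340 = 294.7 days.
Leg 2: γ = 2.08; τ_2 = 385.5/2.080 = 185.3 days.
Leg 3: speed unknown; τ_3 = 321.8/γ_3.
Total proper time: 294.7 + 185.3 + τ_3 = 702.7, so τ_3 = 702.7 − 480.0 = 222.7 days.
γ_3 = 321.8/222.7 = 1.445; β = √(1 − 1/γ²) = √0.5212.

β = 0.722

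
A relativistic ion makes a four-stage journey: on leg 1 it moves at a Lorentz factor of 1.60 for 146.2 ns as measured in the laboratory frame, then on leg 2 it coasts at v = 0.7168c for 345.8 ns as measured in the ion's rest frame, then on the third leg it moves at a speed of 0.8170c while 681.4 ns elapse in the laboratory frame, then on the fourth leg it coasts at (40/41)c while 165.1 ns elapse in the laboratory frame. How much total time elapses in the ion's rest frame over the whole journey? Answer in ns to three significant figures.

Leg 1: γ = 1.60; τ_1 = 146.2/1.600 = 91.37 ns.
Leg 2: 345.8 ns is already measured in the ion's rest frame.
Leg 3: γ = 1/√(1 − 0.8170²) = 1/√0.3325 = 1.734; τ_3 = 681.4/1.734 = 392.9 ns.
Leg 4: γ = 1/√(1 − (40/41)²) = 41/9 ≈ 4.556; τ_4 = 165.1/4.556 = 36.24 ns.
Total: 91.37 + 345.8 + 392.9 + 36.24 ns.

τ = 866 ns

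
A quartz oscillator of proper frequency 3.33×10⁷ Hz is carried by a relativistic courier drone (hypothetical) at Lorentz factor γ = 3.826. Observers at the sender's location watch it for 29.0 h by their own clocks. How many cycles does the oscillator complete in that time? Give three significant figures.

N = 9.09×10¹¹

γ = 3.826
During 29.0 h of lab time, the oscillator's proper time advances by τ = Δt/γ = 29.0/3.826 = 7.580 h = 2.729×10⁴ s.
N = f × τ = 3.33×10⁷ × 2.729×10⁴ = 9.087×10¹¹.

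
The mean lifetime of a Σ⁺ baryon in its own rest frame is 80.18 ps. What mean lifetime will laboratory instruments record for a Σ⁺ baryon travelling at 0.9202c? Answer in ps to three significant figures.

γ = 1/√(1 − 0.9202²) = 1/√0.1532 = 2.555
The rest-frame lifetime is the proper time; the lab measures the dilated interval Δt = γτ₀ = 2.555 × 80.18 ps.

Δt = 205 ps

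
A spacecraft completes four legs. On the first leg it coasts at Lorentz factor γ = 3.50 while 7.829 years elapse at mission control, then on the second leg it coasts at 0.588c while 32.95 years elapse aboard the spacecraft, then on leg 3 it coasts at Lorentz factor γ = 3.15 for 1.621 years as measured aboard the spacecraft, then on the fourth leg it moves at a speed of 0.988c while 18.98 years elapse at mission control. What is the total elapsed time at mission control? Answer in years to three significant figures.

Leg 1: 7.829 years is already measured at mission control.
Leg 2: γ = 1/√(1 − 0.588²) = 1/√0.6543 = 1.236; Δt_2 = 1.236 × 32.95 = 40.74 years.
Leg 3: γ = 3.15; Δt_3 = 3.150 × 1.621 = 5.106 years.
Leg 4: 18.98 years is already measured at mission control.
Total: 7.829 + 40.74 + 5.106 + 18.98 years.

Δt = 72.7 years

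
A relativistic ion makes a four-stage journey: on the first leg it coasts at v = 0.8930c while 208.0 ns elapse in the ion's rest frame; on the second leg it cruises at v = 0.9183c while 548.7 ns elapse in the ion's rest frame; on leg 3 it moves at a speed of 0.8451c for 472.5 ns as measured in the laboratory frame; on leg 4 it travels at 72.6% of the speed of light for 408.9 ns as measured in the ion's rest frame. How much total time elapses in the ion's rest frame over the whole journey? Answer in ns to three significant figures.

Leg 1: 208.0 ns is already measured in the ion's rest frame.
Leg 2: 548.7 ns is already measured in the ion's rest frame.
Leg 3: γ = 1/√(1 − 0.8451²) = 1/√0.2858 = 1.871; τ_3 = 472.5/1.871 = 252.6 ns.
Leg 4: 408.9 ns is already measured in the ion's rest frame.
Total: 208.0 + 548.7 + 252.6 + 408.9 ns.

τ = 1420 ns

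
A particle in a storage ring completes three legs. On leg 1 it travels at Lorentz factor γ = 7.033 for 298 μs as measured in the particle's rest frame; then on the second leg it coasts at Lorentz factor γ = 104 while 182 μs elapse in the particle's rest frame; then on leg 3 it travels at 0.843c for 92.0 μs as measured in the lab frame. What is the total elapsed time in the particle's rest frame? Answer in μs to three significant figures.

τ = 529 μs

Leg 1: 298 μs is already measured in the particle's rest frame.
Leg 2: 182 μs is already measured in the particle's rest frame.
Leg 3: γ = 1/√(1 − 0.843²) = 1/√0.2894 = 1.859; τ_3 = 92.0/1.859 = 49.49 μs.
Total: 298.0 + 182.0 + 49.49 μs.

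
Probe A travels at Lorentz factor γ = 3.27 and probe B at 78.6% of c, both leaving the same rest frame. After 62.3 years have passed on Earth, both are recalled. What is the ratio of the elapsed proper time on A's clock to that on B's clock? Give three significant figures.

τ_A/τ_B = 0.495

A: γ = 3.27. B: β = 0.786; γ = 1/√(1 − 0.786²) = 1/√0.3822 = 1.618.
τ_A/τ_B = γ_B/γ_A = 1.618/3.270 = 0.4947, so τ_A/τ_B = 0.4947.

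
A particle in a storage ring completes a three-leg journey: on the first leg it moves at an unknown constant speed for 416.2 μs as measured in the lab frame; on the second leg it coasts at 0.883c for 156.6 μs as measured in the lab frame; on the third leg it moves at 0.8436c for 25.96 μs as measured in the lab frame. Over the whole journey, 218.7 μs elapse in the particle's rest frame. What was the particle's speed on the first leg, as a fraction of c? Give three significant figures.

Leg 1: speed unknown; τ_1 = 416.2/γ_1.
Leg 2: γ = 1/√(1 − 0.883²) = 1/√0.2203 = 2.131; τ_2 = 156.6/2.131 = 73.50 μs.
Leg 3: γ = 1/√(1 − 0.8436²) = 1/√0.2883 = 1.862; τ_3 = 25.96/1.862 = 13.94 μs.
Total proper time: τ_1 + 73.50 + 13.94 = 218.7, so τ_1 = 218.7 − 87.44 = 131.3 μs.
γ_1 = 416.2/131.3 = 3.171; β = √(1 − 1/γ²) = √0.9005.

β = 0.949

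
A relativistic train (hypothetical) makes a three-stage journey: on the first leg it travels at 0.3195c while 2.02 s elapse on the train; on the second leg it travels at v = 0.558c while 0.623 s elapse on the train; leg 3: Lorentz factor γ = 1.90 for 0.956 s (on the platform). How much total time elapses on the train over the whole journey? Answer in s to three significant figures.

τ = 3.15 s

Leg 1: 2.02 s is already measured on the train.
Leg 2: 0.623 s is already measured on the train.
Leg 3: γ = 1.90; τ_3 = 0.956/1.900 = 0.5032 s.
Total: 2.020 + 0.6230 + 0.5032 s.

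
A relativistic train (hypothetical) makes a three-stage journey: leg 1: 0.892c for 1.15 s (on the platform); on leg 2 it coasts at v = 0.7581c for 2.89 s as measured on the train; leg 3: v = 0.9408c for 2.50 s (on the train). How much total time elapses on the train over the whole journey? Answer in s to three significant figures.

τ = 5.91 s

Leg 1: γ = 1/√(1 − 0.892²) = 1/√0.2043 = 2.212; τ_1 = 1.15/2.212 = 0.5198 s.
Leg 2: 2.89 s is already measured on the train.
Leg 3: 2.50 s is already measured on the train.
Total: 0.5198 + 2.890 + 2.500 s.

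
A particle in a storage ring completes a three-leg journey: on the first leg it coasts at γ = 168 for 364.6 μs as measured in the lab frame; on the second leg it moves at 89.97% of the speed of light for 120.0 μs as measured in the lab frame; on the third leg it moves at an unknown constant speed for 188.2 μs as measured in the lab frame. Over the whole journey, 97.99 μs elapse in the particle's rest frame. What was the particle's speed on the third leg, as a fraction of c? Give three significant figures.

β = 0.973

Leg 1: γ = 168; τ_1 = 364.6/168.0 = 2.170 μs.
Leg 2: β = 0.8997; γ = 1/√(1 − 0.8997²) = 1/√0.1905 = 2.291; τ_2 = 120.0/2.291 = 52.38 μs.
Leg 3: speed unknown; τ_3 = 188.2/γ_3.
Total proper time: 2.170 + 52.38 + τ_3 = 97.99, so τ_3 = 97.99 − 54.55 = 43.44 μs.
γ_3 = 188.2/43.44 = 4.333; β = √(1 − 1/γ²) = √0.9467.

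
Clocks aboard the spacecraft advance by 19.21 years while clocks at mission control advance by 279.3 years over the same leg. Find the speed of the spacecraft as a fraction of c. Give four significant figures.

v = 0.9976c

The proper time is measured aboard the spacecraft (both events occur at the spacecraft's location); Δt is measured at mission control. γ = Δt/τ = 279.3/19.21 = 14.54.
β = √(1 − 1/γ²) = √(1 − 0.004731) = √0.9953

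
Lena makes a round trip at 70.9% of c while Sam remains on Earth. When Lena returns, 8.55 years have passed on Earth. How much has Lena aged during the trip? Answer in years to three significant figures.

τ = 6.03 years

β = 0.709; γ = 1/√(1 − 0.709²) = 1/√0.4973 = 1.418
Lena's clock measures proper time along the trip: τ = Δt/γ = 8.55/1.418 years.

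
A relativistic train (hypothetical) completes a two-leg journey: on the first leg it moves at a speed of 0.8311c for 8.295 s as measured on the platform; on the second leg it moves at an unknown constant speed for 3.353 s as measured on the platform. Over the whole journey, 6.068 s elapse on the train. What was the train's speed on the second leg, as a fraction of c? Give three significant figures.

β = 0.901

Leg 1: γ = 1/√(1 − 0.8311²) = 1/√0.3093 = 1.798; τ_1 = 8.295/1.798 = 4.613 s.
Leg 2: speed unknown; τ_2 = 3.353/γ_2.
Total proper time: 4.613 + τ_2 = 6.068, so τ_2 = 6.068 − 4.613 = 1.455 s.
γ_2 = 3.353/1.455 = 2.305; β = √(1 − 1/γ²) = √0.8117.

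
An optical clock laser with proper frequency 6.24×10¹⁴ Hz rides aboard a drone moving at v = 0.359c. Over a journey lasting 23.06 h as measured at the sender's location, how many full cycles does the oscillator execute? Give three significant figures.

N = 4.83×10¹⁹

γ = 1/√(1 − 0.359²) = 1/√0.8711 = 1.071
The oscillator's own cycle count is N = f × τ where τ is the proper time aboard the drone. τ = Δt/γ = 23.06/1.071 = 21.52 h = 7.748×10⁴ s.
N = 6.24×10¹⁴ × 7.748×10⁴ = 4.835×10¹⁹.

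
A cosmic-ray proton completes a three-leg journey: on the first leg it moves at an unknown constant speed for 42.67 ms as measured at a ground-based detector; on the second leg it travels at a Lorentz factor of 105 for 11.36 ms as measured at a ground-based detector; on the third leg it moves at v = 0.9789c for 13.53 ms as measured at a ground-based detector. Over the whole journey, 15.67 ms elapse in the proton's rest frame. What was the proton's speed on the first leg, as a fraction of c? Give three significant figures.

Leg 1: speed unknown; τ_1 = 42.67/γ_1.
Leg 2: γ = 105; τ_2 = 11.36/105.0 = 0.1082 ms.
Leg 3: γ = 1/√(1 − 0.9789²) = 1/√0.04175 = 4.894; τ_3 = 13.53/4.894 = 2.765 ms.
Total proper time: τ_1 + 0.1082 + 2.765 = 15.67, so τ_1 = 15.67 − 2.873 = 12.80 ms.
γ_1 = 42.67/12.80 = 3.334; β = √(1 − 1/γ²) = √0.9101.

β = 0.954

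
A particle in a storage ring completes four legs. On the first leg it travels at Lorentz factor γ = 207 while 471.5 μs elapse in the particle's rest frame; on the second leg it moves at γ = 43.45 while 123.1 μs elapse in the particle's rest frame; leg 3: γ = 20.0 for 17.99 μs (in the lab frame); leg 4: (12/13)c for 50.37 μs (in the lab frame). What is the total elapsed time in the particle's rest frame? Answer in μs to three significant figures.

τ = 615 μs

Leg 1: 471.5 μs is already measured in the particle's rest frame.
Leg 2: 123.1 μs is already measured in the particle's rest frame.
Leg 3: γ = 20.0; τ_3 = 17.99/20.00 = 0.8995 μs.
Leg 4: γ = 1/√(1 − (12/13)²) = 13/5 = 2.600; τ_4 = 50.37/2.600 = 19.37 μs.
Total: 471.5 + 123.1 + 0.8995 + 19.37 μs.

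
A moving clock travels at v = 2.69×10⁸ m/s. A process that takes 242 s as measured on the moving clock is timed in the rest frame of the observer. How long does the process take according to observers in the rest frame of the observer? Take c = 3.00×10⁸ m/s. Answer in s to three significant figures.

Δt = 547 s

β = 2.69×10⁸/3.00×10⁸ = 0.8967; γ = 1/√(1 − 0.8967²) = 2.259
The interval measured on the moving clock is the proper time (both events occur at the same place in that frame); the lab-frame interval is Δt = γτ = 2.259 × 242 s.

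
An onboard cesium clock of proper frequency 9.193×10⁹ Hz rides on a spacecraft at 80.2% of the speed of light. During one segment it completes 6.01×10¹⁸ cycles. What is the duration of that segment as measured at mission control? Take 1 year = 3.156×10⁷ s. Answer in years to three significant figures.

Δt = 34.7 years

β = 0.802; γ = 1/√(1 − 0.802²) = 1/√0.3568 = 1.674
Proper time for N cycles: τ = N/f = 6.01×10¹⁸/(9.193×10⁹) = 6.538×10⁸ s = 20.71 years.
Lab-frame duration Δt = γτ = 1.674 × 20.71 = 34.68 years.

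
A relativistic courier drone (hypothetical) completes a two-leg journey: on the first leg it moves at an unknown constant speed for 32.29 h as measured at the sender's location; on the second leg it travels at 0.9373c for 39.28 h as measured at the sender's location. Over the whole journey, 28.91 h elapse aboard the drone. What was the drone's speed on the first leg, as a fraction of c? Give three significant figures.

β = 0.882

Leg 1: speed unknown; τ_1 = 32.29/γ_1.
Leg 2: γ = 1/√(1 − 0.9373²) = 1/√0.1215 = 2.869; τ_2 = 39.28/2.869 = 13.69 h.
Total proper time: τ_1 + 13.69 = 28.91, so τ_1 = 28.91 − 13.69 = 15.22 h.
γ_1 = 32.29/15.22 = 2.122; β = √(1 − 1/γ²) = √0.7778.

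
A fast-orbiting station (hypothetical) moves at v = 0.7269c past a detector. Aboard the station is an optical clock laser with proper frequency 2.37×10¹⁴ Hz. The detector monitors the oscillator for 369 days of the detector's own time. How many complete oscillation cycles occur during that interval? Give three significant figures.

N = 5.19×10²¹

γ = 1/√(1 − 0.7269²) = 1/√0.4716 = 1.456
During 369 days of lab time, the oscillator's proper time advances by τ = Δt/γ = 369/1.456 = 253.4 days = 2.189×10⁷ s.
N = f × τ = 2.37×10¹⁴ × 2.189×10⁷ = 5.189×10²¹.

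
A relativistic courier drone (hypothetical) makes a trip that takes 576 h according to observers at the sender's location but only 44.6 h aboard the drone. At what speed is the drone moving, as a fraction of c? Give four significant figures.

The proper time is measured aboard the drone (both events occur at the drone's location); Δt is measured at the sender's location. γ = Δt/τ = 576/44.6 = 12.91.
β = √(1 − 1/γ²) = √(1 − 0.005995) = √0.9940

β = 0.9970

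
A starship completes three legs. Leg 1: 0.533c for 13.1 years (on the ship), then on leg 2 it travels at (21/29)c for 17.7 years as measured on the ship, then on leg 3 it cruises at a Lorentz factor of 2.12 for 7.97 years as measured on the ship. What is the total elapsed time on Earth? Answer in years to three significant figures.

Δt = 58.0 years

Leg 1: γ = 1/√(1 − 0.533²) = 1/√0.7159 = 1.182; Δt_1 = 1.182 × 13.1 = 15.48 years.
Leg 2: γ = 1/√(1 − (21/29)²) = 29/20 = 1.450; Δt_2 = 1.450 × 17.7 = 25.67 years.
Leg 3: γ = 2.12; Δt_3 = 2.120 × 7.97 = 16.90 years.
Total: 15.48 + 25.67 + 16.90 years.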